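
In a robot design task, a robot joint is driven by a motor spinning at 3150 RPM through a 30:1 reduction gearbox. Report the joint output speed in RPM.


omega_joint = omega_motor / N = 3150 / 30 = 105.0000

105.0000 RPM


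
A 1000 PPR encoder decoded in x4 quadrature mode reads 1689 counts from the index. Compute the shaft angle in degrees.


angle = counts * 360 / (PPR*4) = 1689 * 360 / 4000 = 152.0100

152.0100 degrees


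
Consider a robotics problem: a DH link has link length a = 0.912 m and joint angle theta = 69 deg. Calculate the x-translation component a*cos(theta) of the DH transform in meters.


a*cos(theta) = 0.912*cos(69 deg) = 0.3268

0.3268 m


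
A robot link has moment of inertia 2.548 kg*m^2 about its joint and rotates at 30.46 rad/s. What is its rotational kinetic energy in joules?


KE = (1/2)*I*omega^2 = 0.5*2.548*30.46^2 = 1182.0320

1182.0320 J


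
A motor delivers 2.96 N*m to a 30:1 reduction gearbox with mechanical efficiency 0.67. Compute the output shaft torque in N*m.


tau_out = tau_in * N * eta = 2.96 * 30 * 0.67 = 59.4960

59.4960 N*m


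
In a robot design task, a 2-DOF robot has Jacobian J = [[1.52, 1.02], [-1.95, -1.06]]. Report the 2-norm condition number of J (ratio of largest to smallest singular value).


JJ^T eigenvalues: trace(JJ^T) = 8.2769, det(JJ^T) = det(J)^2 = 0.14273284
s_max^2 = (8.2769 + sqrt(67.93614225))/2 = 8.25961920
s_min^2 = (8.2769 - sqrt(67.93614225))/2 = 0.01728080
kappa = s_max/s_min = sqrt(8.25961920/0.01728080) = 21.8624

21.8624


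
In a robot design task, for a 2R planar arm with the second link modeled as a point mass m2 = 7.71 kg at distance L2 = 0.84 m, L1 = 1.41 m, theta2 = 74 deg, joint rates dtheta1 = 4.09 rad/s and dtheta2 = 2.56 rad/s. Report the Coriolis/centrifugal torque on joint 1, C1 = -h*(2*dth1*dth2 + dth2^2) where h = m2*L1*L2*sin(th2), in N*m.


h = m2*L1*L2*sin(th2) = 7.71*1.41*0.84*sin(74 deg) = 8.777976
C1 = -h*(2*4.09*2.56 + 2.56^2) = -8.777976*27.4944 = -241.3452

-241.3452 N*m


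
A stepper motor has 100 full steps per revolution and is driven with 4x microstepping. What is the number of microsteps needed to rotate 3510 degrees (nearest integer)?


step_size = 360/(100*4) = 360/400 = 0.900000 deg
n = 3510/(360/400) = 3510*400/360 = 3900

3900 steps


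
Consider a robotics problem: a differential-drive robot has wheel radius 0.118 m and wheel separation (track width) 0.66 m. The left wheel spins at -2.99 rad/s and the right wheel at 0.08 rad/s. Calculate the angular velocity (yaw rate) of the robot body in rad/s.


omega = r*(wR - wL)/L = 0.118*(0.08 - (-2.99))/0.66 = 0.5489

0.5489 rad/s


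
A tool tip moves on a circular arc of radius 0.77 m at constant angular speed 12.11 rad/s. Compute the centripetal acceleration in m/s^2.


a_c = omega^2 * r = 12.11^2 * 0.77 = 112.9221

112.9221 m/s^2


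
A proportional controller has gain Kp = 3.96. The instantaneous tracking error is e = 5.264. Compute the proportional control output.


u_P = Kp * e = 3.96 * 5.264 = 20.8454

20.8454


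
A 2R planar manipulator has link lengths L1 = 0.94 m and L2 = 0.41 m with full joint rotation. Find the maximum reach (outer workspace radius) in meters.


r_max = L1 + L2 = 0.94 + 0.41 = 1.3500

1.3500 m


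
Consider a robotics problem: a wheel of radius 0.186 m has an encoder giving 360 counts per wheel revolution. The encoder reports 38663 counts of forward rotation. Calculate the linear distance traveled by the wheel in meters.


revs = 38663/360 = 107.397222
d = revs * 2*pi*r = 107.397222 * 2*pi*0.186 = 125.5122

125.5122 m


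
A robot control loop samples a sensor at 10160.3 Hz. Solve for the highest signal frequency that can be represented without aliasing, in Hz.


f_max = f_s/2 = 10160.3/2 = 5080.1500

5080.1500 Hz


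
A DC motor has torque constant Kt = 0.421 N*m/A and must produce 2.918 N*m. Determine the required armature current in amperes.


I = tau / Kt = 2.918/0.421 = 6.9311

6.9311 A


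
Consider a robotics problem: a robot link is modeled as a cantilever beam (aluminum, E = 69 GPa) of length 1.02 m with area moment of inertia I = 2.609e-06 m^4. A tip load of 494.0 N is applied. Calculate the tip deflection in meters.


delta = F*L^3/(3*E*I) = 494.0*1.02^3/(3*6.900e+10*2.609e-06)
      = 524.236752/540063 = 9.7070e-04

9.7070e-04 m


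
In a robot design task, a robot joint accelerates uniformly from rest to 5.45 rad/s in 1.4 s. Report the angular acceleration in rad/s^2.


alpha = delta_omega / t = 5.45 / 1.4 = 3.8929

3.8929 rad/s^2


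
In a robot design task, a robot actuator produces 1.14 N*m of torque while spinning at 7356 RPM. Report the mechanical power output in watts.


omega = 7356 * 2*pi/60 = 770.318519 rad/s
P = tau * omega = 1.14 * 770.318519 = 878.1631

878.1631 W


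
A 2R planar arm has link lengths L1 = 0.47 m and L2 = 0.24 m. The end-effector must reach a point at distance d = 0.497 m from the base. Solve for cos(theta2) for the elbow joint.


cos(th2) = (d^2 - L1^2 - L2^2)/(2*L1*L2) = (0.497^2 - 0.47^2 - 0.24^2)/(2*0.47*0.24) = -0.1396

-0.1396


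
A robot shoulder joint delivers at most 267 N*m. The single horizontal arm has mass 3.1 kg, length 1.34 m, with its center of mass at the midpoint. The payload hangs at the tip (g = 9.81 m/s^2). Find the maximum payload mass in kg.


tau_arm = m_arm*g*(L/2) = 3.1*9.81*1.34/2 = 20.3754 N*m
tau_payload = tau_max - tau_arm = 267 - 20.3754 = 246.6246
m_payload = tau_payload / (g*L) = 246.6246 / (9.81*1.34) = 18.7613

18.7613 kg


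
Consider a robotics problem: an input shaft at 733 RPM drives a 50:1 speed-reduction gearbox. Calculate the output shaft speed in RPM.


omega_out = omega_in / N = 733 / 50 = 14.6600

14.6600 RPM


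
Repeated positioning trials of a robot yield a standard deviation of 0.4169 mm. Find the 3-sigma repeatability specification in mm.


repeatability = 3*sigma = 3*0.4169 = 1.2507

1.2507 mm


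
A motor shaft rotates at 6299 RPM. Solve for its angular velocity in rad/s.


omega = 6299 * 2*pi/60 = 659.6297

659.6297 rad/s


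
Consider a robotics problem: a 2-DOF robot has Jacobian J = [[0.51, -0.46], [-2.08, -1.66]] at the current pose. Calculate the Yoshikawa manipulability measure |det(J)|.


det(J) = 0.51*-1.66 - (-0.46)*(-2.08) = -1.8034
|det(J)| = 1.8034

1.8034


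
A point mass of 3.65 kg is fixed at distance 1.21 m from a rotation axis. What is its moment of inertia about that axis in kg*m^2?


I = m*r^2 = 3.65*1.21^2 = 5.3440

5.3440 kg*m^2


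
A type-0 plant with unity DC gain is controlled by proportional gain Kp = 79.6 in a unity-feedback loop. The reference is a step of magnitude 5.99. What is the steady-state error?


e_ss = R/(1 + Kp) = 5.99/(1 + 79.6) = 5.99/80.6000 = 0.0743

0.0743


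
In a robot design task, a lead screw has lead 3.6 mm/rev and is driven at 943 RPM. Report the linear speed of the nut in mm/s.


v = lead * (RPM/60) = 3.6*943/60 = 56.5800

56.5800 mm/s


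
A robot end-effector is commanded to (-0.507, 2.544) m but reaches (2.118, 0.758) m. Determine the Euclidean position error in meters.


dx = 2.118 - (-0.507) = 2.6250, dy = 0.758 - (2.544) = -1.7860
err = sqrt(6.890625 + 3.189796) = 3.1750

3.1750 m


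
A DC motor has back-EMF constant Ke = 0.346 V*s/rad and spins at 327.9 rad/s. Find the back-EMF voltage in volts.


V_emf = Ke * omega = 0.346*327.9 = 113.4534

113.4534 V


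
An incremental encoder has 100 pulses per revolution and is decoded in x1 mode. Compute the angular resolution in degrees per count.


resolution = 360 / (PPR * 1) = 360 / 100 = 3.6000

3.6000 degrees


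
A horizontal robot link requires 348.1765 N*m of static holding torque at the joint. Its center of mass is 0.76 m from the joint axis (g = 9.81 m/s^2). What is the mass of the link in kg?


m = tau / (g*L) = 348.1765 / (9.81 * 0.76) = 46.7000

46.7000 kg


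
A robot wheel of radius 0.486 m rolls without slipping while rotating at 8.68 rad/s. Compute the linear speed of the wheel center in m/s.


v = omega * r = 8.68 * 0.486 = 4.2185

4.2185 m/s


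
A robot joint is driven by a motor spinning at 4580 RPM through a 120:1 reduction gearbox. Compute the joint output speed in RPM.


omega_joint = omega_motor / N = 4580 / 120 = 38.1667

38.1667 RPM


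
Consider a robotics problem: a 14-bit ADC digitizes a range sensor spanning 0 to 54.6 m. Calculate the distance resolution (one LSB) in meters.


res = range / 2^n = 54.6/2^14 = 54.6/16384 = 0.0033

0.0033 m


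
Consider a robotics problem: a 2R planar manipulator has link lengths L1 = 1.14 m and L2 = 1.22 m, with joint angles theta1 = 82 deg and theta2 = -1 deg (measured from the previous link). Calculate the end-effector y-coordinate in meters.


y = L1*sin(th1) + L2*sin(th1+th2) = 1.14*sin(82 deg) + 1.22*sin(81 deg) = 2.3339

2.3339 m


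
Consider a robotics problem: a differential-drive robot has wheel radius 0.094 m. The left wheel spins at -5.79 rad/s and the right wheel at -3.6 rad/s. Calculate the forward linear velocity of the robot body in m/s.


v = r*(wR + wL)/2 = 0.094*(-3.6 + -5.79)/2 = -0.4413

-0.4413 m/s


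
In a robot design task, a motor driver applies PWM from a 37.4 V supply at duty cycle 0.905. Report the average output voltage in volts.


V_avg = V_supply * D = 37.4*0.905 = 33.8470

33.8470 V


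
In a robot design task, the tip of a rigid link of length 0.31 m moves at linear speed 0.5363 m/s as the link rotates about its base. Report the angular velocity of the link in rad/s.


omega = v / L = 0.5363 / 0.31 = 1.7300

1.7300 rad/s


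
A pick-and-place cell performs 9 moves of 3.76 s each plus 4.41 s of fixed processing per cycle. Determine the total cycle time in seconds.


T = 9*3.76 + 4.41 = 38.2500

38.2500 s


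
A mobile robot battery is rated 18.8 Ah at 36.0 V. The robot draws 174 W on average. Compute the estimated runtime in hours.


E = 18.8*36.0 = 676.8000 Wh
t = E/P = 676.8000/174 = 3.8897

3.8897 hours


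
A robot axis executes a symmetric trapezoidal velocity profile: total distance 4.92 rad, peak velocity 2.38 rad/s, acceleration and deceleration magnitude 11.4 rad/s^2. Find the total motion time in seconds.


t_acc = v/a = 2.38/11.4 = 0.208772 s
d_acc = v^2/(2a) = 0.248439 rad (each ramp)
d_cruise = 4.92 - 2*0.248439 = 4.423122 rad
t_cruise = 4.423122/2.38 = 1.858455 s
t_total = 2*0.208772 + 1.858455 = 2.2760

2.2760 s


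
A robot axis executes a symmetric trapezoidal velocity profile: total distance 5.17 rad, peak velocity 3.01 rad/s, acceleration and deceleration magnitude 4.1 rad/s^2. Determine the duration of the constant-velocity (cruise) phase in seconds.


t_acc = v/a = 0.734146 s, d_acc = v^2/(2a) = 1.104890 rad each
d_cruise = 5.17 - 2*1.104890 = 2.960220 rad
t_cruise = d_cruise/v = 2.960220/3.01 = 0.9835

0.9835 s


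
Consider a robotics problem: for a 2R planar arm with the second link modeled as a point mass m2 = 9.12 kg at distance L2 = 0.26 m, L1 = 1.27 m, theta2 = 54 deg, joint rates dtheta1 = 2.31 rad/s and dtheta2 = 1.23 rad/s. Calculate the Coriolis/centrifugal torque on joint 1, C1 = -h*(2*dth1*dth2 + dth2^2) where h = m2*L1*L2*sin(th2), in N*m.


h = m2*L1*L2*sin(th2) = 9.12*1.27*0.26*sin(54 deg) = 2.436293
C1 = -h*(2*2.31*1.23 + 1.23^2) = -2.436293*7.1955 = -17.5303

-17.5303 N*m


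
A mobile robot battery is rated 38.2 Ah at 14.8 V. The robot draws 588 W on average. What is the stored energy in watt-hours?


E = capacity * V = 38.2*14.8 = 565.3600

565.3600 Wh


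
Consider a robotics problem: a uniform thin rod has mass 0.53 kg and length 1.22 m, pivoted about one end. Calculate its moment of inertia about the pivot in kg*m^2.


I = (1/3)*m*L^2 = (1/3)*0.53*1.22^2 = 0.2630

0.2630 kg*m^2


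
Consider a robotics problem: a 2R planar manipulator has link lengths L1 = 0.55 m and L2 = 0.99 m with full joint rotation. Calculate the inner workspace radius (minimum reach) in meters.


r_min = |L1 - L2| = |0.55 - 0.99| = 0.4400

0.4400 m


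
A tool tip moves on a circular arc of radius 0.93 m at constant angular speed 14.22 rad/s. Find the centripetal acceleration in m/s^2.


a_c = omega^2 * r = 14.22^2 * 0.93 = 188.0538

188.0538 m/s^2


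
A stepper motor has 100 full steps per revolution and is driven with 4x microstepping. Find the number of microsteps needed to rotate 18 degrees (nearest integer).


step_size = 360/(100*4) = 360/400 = 0.900000 deg
n = 18/(360/400) = 18*400/360 = 20

20 steps


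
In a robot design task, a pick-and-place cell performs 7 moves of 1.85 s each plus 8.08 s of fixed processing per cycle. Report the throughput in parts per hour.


T_cycle = 7*1.85 + 8.08 = 21.0300 s
rate = 3600/T = 171.1840

171.1840 parts/hour


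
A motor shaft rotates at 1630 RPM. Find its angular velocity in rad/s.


omega = 1630 * 2*pi/60 = 170.6932

170.6932 rad/s


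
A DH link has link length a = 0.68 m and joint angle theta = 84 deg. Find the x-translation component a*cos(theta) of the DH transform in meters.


a*cos(theta) = 0.68*cos(84 deg) = 0.0711

0.0711 m


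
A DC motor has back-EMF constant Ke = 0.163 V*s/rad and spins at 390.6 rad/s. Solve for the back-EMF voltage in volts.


V_emf = Ke * omega = 0.163*390.6 = 63.6678

63.6678 V


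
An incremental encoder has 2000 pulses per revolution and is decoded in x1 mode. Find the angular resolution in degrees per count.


resolution = 360 / (PPR * 1) = 360 / 2000 = 0.1800

0.1800 degrees


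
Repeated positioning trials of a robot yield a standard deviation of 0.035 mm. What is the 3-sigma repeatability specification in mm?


repeatability = 3*sigma = 3*0.035 = 0.1050

0.1050 mm


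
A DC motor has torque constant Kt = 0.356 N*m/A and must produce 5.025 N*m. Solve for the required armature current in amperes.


I = tau / Kt = 5.025/0.356 = 14.1152

14.1152 A


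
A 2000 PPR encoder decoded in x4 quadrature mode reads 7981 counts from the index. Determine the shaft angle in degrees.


angle = counts * 360 / (PPR*4) = 7981 * 360 / 8000 = 359.1450

359.1450 degrees


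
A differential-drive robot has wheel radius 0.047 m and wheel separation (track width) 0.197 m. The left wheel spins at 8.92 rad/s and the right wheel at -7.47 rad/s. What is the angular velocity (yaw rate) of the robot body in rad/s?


omega = r*(wR - wL)/L = 0.047*(-7.47 - (8.92))/0.197 = -3.9103

-3.9103 rad/s


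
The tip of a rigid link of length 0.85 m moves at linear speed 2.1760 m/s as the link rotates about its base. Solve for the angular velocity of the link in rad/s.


omega = v / L = 2.1760 / 0.85 = 2.5600

2.5600 rad/s


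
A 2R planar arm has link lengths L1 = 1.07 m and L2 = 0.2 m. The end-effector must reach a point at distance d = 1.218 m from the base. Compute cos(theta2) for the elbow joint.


cos(th2) = (d^2 - L1^2 - L2^2)/(2*L1*L2) = (1.218^2 - 1.07^2 - 0.2^2)/(2*1.07*0.2) = 0.6977

0.6977


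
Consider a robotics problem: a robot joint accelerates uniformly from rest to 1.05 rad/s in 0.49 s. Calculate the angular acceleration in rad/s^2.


alpha = delta_omega / t = 1.05 / 0.49 = 2.1429

2.1429 rad/s^2


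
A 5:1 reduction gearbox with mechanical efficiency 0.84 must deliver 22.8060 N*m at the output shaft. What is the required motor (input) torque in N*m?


tau_in = tau_out / (N * eta) = 22.8060 / (5 * 0.84) = 5.4300

5.4300 N*m


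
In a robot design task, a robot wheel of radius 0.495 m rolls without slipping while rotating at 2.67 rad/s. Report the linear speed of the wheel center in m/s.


v = omega * r = 2.67 * 0.495 = 1.3216

1.3216 m/s


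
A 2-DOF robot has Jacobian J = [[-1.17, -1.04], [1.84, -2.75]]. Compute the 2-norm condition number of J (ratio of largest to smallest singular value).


JJ^T eigenvalues: trace(JJ^T) = 13.3986, det(JJ^T) = det(J)^2 = 26.32818721
s_max^2 = (13.3986 + sqrt(74.20973312))/2 = 11.00655357
s_min^2 = (13.3986 - sqrt(74.20973312))/2 = 2.39204643
kappa = s_max/s_min = sqrt(11.00655357/2.39204643) = 2.1451

2.1451


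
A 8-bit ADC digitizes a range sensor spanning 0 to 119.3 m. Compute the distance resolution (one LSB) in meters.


res = range / 2^n = 119.3/2^8 = 119.3/256 = 0.4660

0.4660 m


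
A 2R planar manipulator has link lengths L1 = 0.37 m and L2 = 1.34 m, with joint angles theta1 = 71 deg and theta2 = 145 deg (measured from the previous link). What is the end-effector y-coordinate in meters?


y = L1*sin(th1) + L2*sin(th1+th2) = 0.37*sin(71 deg) + 1.34*sin(216 deg) = -0.4378

-0.4378 m


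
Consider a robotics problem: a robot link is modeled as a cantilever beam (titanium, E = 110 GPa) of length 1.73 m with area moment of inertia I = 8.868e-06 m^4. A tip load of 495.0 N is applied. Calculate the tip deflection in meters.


delta = F*L^3/(3*E*I) = 495.0*1.73^3/(3*1.100e+11*8.868e-06)
      = 2562.969915/2926440 = 8.7580e-04

8.7580e-04 m


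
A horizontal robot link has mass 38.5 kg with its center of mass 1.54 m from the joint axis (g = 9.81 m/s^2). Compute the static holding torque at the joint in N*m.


tau = m*g*L = 38.5 * 9.81 * 1.54 = 581.6349

581.6349 N*m


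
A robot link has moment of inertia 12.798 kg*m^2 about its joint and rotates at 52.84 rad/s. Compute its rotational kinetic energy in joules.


KE = (1/2)*I*omega^2 = 0.5*12.798*52.84^2 = 17866.4278

17866.4278 J


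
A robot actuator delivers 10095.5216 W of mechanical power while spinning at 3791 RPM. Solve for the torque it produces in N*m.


omega = 3791 * 2*pi/60 = 396.992592 rad/s
tau = P / omega = 10095.5216 / 396.992592 = 25.4300

25.4300 N*m


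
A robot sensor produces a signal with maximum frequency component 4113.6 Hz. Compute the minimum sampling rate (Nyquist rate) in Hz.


f_s,min = 2*f_max = 2*4113.6 = 8227.2000

8227.2000 Hz


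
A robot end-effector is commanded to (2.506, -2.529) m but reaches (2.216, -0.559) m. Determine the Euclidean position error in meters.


dx = 2.216 - (2.506) = -0.2900, dy = -0.559 - (-2.529) = 1.9700
err = sqrt(0.084100 + 3.880900) = 1.9912

1.9912 m


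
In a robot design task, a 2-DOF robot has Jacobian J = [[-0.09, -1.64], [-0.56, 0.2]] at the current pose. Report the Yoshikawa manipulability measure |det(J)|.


det(J) = -0.09*0.2 - (-1.64)*(-0.56) = -0.9364
|det(J)| = 0.9364

0.9364


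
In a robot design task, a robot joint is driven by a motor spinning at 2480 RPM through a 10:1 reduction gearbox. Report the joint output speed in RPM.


omega_joint = omega_motor / N = 2480 / 10 = 248.0000

248.0000 RPM


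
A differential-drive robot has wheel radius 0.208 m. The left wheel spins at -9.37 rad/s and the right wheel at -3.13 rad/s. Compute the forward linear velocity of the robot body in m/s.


v = r*(wR + wL)/2 = 0.208*(-3.13 + -9.37)/2 = -1.3000

-1.3000 m/s


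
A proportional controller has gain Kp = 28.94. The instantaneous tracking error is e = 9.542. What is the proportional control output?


u_P = Kp * e = 28.94 * 9.542 = 276.1455

276.1455


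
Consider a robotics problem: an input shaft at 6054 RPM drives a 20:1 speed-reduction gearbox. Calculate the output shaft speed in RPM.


omega_out = omega_in / N = 6054 / 20 = 302.7000

302.7000 RPM


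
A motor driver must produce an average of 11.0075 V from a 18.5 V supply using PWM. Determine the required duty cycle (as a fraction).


D = V_avg/V_supply = 11.0075/18.5 = 0.5950

0.5950


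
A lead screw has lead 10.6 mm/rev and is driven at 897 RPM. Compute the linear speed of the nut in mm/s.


v = lead * (RPM/60) = 10.6*897/60 = 158.4700

158.4700 mm/s


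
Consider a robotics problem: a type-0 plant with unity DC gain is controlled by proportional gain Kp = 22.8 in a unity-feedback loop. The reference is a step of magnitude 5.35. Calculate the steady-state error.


e_ss = R/(1 + Kp) = 5.35/(1 + 22.8) = 5.35/23.8000 = 0.2248

0.2248


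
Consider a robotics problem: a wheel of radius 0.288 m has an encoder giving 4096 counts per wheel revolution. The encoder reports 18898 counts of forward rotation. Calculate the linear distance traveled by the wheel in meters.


revs = 18898/4096 = 4.613770
d = revs * 2*pi*r = 4.613770 * 2*pi*0.288 = 8.3489

8.3489 m


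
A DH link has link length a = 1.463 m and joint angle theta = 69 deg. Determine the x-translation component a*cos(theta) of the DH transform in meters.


a*cos(theta) = 1.463*cos(69 deg) = 0.5243

0.5243 m


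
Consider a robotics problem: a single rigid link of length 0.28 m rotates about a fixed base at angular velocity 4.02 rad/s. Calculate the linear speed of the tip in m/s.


v = L*omega = 0.28 * 4.02 = 1.1256

1.1256 m/s


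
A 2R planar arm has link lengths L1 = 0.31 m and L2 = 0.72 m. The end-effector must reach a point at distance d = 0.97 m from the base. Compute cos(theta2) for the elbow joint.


cos(th2) = (d^2 - L1^2 - L2^2)/(2*L1*L2) = (0.97^2 - 0.31^2 - 0.72^2)/(2*0.31*0.72) = 0.7312

0.7312


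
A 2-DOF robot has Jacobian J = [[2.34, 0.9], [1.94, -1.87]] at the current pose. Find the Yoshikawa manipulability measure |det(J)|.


det(J) = 2.34*-1.87 - (0.9)*(1.94) = -6.1218
|det(J)| = 6.1218

6.1218


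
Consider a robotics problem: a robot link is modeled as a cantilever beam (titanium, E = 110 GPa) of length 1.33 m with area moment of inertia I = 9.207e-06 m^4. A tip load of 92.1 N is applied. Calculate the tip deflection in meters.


delta = F*L^3/(3*E*I) = 92.1*1.33^3/(3*1.100e+11*9.207e-06)
      = 216.6778677/3038310 = 7.1315e-05

7.1315e-05 m


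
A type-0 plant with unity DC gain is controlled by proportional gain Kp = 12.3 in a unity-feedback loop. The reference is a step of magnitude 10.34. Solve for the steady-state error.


e_ss = R/(1 + Kp) = 10.34/(1 + 12.3) = 10.34/13.3000 = 0.7774

0.7774


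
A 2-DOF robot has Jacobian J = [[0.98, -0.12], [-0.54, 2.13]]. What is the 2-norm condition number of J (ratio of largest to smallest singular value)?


JJ^T eigenvalues: trace(JJ^T) = 5.8033, det(JJ^T) = det(J)^2 = 4.09091076
s_max^2 = (5.8033 + sqrt(17.31464785))/2 = 4.98219367
s_min^2 = (5.8033 - sqrt(17.31464785))/2 = 0.82110633
kappa = s_max/s_min = sqrt(4.98219367/0.82110633) = 2.4633

2.4633


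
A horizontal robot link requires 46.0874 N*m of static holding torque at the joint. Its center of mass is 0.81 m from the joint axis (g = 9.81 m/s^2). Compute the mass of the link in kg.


m = tau / (g*L) = 46.0874 / (9.81 * 0.81) = 5.8000

5.8000 kg


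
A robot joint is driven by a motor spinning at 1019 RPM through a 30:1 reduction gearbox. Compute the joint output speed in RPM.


omega_joint = omega_motor / N = 1019 / 30 = 33.9667

33.9667 RPM


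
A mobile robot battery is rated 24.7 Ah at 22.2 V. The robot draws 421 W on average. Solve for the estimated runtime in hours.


E = 24.7*22.2 = 548.3400 Wh
t = E/P = 548.3400/421 = 1.3025

1.3025 hours


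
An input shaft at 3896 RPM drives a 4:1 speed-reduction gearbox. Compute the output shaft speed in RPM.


omega_out = omega_in / N = 3896 / 4 = 974.0000

974.0000 RPM


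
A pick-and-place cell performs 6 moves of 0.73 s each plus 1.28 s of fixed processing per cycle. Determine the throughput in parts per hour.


T_cycle = 6*0.73 + 1.28 = 5.6600 s
rate = 3600/T = 636.0424

636.0424 parts/hour


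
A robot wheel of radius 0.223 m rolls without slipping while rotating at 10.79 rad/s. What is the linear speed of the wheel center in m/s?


v = omega * r = 10.79 * 0.223 = 2.4062

2.4062 m/s


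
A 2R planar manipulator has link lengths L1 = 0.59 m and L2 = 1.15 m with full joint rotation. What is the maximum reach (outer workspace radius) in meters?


r_max = L1 + L2 = 0.59 + 1.15 = 1.7400

1.7400 m


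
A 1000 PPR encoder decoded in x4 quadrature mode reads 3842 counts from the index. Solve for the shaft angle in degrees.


angle = counts * 360 / (PPR*4) = 3842 * 360 / 4000 = 345.7800

345.7800 degrees


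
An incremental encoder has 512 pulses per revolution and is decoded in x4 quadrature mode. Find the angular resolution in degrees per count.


resolution = 360 / (PPR * 4) = 360 / 2048 = 0.1758

0.1758 degrees


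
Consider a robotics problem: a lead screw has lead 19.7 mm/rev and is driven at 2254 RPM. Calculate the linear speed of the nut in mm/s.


v = lead * (RPM/60) = 19.7*2254/60 = 740.0633

740.0633 mm/s


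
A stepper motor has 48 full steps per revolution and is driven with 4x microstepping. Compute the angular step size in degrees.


step = 360/(48*4) = 360/192 = 1.8750

1.8750 degrees


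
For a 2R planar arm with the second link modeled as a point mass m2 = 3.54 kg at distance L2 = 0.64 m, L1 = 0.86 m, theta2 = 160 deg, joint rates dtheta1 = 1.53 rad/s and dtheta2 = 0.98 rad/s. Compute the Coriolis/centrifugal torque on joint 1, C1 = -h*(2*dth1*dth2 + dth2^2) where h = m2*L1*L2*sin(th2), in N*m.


h = m2*L1*L2*sin(th2) = 3.54*0.86*0.64*sin(160 deg) = 0.666398
C1 = -h*(2*1.53*0.98 + 0.98^2) = -0.666398*3.9592 = -2.6384

-2.6384 N*m


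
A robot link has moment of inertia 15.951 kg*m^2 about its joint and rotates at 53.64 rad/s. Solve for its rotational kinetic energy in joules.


KE = (1/2)*I*omega^2 = 0.5*15.951*53.64^2 = 22947.5042

22947.5042 J


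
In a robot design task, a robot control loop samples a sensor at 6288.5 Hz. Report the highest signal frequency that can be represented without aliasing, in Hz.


f_max = f_s/2 = 6288.5/2 = 3144.2500

3144.2500 Hz


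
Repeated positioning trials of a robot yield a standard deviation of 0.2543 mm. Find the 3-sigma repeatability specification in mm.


repeatability = 3*sigma = 3*0.2543 = 0.7629

0.7629 mm


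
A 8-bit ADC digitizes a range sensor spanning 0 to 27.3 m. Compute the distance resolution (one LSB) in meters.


res = range / 2^n = 27.3/2^8 = 27.3/256 = 0.1066

0.1066 m


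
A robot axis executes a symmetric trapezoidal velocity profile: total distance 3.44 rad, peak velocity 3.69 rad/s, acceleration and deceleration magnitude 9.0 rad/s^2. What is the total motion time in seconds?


t_acc = v/a = 3.69/9.0 = 0.410000 s
d_acc = v^2/(2a) = 0.756450 rad (each ramp)
d_cruise = 3.44 - 2*0.756450 = 1.927100 rad
t_cruise = 1.927100/3.69 = 0.522249 s
t_total = 2*0.410000 + 0.522249 = 1.3422

1.3422 s


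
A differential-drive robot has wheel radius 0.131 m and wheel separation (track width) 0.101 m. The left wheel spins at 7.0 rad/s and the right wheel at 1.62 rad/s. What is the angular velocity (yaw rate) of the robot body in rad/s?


omega = r*(wR - wL)/L = 0.131*(1.62 - (7.0))/0.101 = -6.9780

-6.9780 rad/s


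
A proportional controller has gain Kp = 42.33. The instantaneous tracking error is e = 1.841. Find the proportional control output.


u_P = Kp * e = 42.33 * 1.841 = 77.9295

77.9295


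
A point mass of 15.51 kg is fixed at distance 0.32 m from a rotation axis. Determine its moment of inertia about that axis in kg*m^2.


I = m*r^2 = 15.51*0.32^2 = 1.5882

1.5882 kg*m^2


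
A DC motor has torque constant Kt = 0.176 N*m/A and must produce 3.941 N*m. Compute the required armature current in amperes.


I = tau / Kt = 3.941/0.176 = 22.3920

22.3920 A


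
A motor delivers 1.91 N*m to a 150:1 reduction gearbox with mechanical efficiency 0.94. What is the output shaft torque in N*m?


tau_out = tau_in * N * eta = 1.91 * 150 * 0.94 = 269.3100

269.3100 N*m


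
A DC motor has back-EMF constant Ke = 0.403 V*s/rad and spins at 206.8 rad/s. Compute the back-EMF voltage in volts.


V_emf = Ke * omega = 0.403*206.8 = 83.3404

83.3404 V


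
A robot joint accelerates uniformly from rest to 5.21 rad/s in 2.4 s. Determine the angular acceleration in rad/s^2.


alpha = delta_omega / t = 5.21 / 2.4 = 2.1708

2.1708 rad/s^2


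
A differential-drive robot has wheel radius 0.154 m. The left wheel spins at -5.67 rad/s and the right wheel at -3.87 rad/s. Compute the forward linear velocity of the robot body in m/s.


v = r*(wR + wL)/2 = 0.154*(-3.87 + -5.67)/2 = -0.7346

-0.7346 m/s


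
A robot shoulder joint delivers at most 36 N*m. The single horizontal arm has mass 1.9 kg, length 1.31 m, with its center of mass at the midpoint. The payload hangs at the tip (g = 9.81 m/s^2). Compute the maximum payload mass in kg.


tau_arm = m_arm*g*(L/2) = 1.9*9.81*1.31/2 = 12.2085 N*m
tau_payload = tau_max - tau_arm = 36 - 12.2085 = 23.7915
m_payload = tau_payload / (g*L) = 23.7915 / (9.81*1.31) = 1.8513

1.8513 kg


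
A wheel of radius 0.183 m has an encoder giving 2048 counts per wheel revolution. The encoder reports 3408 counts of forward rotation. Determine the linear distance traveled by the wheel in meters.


revs = 3408/2048 = 1.664062
d = revs * 2*pi*r = 1.664062 * 2*pi*0.183 = 1.9134

1.9134 m


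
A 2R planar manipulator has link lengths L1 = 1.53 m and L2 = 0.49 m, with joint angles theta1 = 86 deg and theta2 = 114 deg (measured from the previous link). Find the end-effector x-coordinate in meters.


x = L1*cos(th1) + L2*cos(th1+th2) = 1.53*cos(86 deg) + 0.49*cos(200 deg) = -0.3537

-0.3537 m


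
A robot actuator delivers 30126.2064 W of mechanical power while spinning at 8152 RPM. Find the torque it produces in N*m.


omega = 8152 * 2*pi/60 = 853.675444 rad/s
tau = P / omega = 30126.2064 / 853.675444 = 35.2900

35.2900 N*m


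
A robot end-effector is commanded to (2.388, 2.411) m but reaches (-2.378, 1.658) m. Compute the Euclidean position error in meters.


dx = -2.378 - (2.388) = -4.7660, dy = 1.658 - (2.411) = -0.7530
err = sqrt(22.714756 + 0.567009) = 4.8251

4.8251 m


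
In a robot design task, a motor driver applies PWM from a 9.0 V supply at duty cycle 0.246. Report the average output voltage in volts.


V_avg = V_supply * D = 9.0*0.246 = 2.2140

2.2140 V


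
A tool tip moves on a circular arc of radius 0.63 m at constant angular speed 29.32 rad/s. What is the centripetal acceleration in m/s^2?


a_c = omega^2 * r = 29.32^2 * 0.63 = 541.5873

541.5873 m/s^2


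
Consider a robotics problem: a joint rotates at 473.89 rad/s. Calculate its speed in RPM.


RPM = 473.89 * 60/(2*pi) = 4525.3162

4525.3162 RPM


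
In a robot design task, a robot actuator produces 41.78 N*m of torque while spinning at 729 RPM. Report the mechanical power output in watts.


omega = 729 * 2*pi/60 = 76.340701 rad/s
P = tau * omega = 41.78 * 76.340701 = 3189.5145

3189.5145 W


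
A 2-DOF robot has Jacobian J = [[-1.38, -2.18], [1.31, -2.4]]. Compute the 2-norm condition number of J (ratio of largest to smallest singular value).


JJ^T eigenvalues: trace(JJ^T) = 14.1329, det(JJ^T) = det(J)^2 = 38.04175684
s_max^2 = (14.1329 + sqrt(47.57183505))/2 = 10.51506693
s_min^2 = (14.1329 - sqrt(47.57183505))/2 = 3.61783307
kappa = s_max/s_min = sqrt(10.51506693/3.61783307) = 1.7048

1.7048


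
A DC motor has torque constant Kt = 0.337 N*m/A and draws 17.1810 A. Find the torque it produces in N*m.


tau = Kt * I = 0.337*17.1810 = 5.7900

5.7900 N*m


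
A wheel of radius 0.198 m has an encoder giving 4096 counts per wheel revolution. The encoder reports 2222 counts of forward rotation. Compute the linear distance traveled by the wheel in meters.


revs = 2222/4096 = 0.542480
d = revs * 2*pi*r = 0.542480 * 2*pi*0.198 = 0.6749

0.6749 m


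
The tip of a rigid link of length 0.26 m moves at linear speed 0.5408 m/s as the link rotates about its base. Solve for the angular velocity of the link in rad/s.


omega = v / L = 0.5408 / 0.26 = 2.0800

2.0800 rad/s


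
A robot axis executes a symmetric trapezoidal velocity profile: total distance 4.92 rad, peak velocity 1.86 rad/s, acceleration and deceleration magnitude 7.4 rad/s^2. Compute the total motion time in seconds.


t_acc = v/a = 1.86/7.4 = 0.251351 s
d_acc = v^2/(2a) = 0.233757 rad (each ramp)
d_cruise = 4.92 - 2*0.233757 = 4.452486 rad
t_cruise = 4.452486/1.86 = 2.393810 s
t_total = 2*0.251351 + 2.393810 = 2.8965

2.8965 s


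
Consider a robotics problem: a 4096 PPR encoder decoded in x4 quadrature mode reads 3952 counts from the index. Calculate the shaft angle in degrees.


angle = counts * 360 / (PPR*4) = 3952 * 360 / 16384 = 86.8359

86.8359 degrees


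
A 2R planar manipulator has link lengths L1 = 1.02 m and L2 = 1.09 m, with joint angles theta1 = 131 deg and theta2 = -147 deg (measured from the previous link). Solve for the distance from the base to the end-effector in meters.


x = L1*cos(th1) + L2*cos(th1+th2) = 0.378595
y = L1*sin(th1) + L2*sin(th1+th2) = 0.469359
d = sqrt(x^2 + y^2) = sqrt(0.143334 + 0.220298) = 0.6030

0.6030 m


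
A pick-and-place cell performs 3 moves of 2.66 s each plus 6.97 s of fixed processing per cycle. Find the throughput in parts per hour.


T_cycle = 3*2.66 + 6.97 = 14.9500 s
rate = 3600/T = 240.8027

240.8027 parts/hour


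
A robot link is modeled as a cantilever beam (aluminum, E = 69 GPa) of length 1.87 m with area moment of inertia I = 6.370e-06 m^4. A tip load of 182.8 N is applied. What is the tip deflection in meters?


delta = F*L^3/(3*E*I) = 182.8*1.87^3/(3*6.900e+10*6.370e-06)
      = 1195.3663084/1318590 = 9.0655e-04

9.0655e-04 m


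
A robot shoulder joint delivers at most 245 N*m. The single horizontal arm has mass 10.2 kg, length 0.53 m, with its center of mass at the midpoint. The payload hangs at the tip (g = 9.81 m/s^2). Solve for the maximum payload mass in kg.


tau_arm = m_arm*g*(L/2) = 10.2*9.81*0.53/2 = 26.5164 N*m
tau_payload = tau_max - tau_arm = 245 - 26.5164 = 218.4836
m_payload = tau_payload / (g*L) = 218.4836 / (9.81*0.53) = 42.0217

42.0217 kg


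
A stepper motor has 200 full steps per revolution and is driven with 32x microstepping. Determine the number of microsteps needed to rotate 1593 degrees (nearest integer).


step_size = 360/(200*32) = 360/6400 = 0.056250 deg
n = 1593/(360/6400) = 1593*6400/360 = 28320

28320 steps


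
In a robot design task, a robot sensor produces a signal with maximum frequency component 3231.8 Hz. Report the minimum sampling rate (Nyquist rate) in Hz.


f_s,min = 2*f_max = 2*3231.8 = 6463.6000

6463.6000 Hz


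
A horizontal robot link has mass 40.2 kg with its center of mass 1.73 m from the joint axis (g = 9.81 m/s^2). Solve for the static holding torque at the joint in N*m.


tau = m*g*L = 40.2 * 9.81 * 1.73 = 682.2463

682.2463 N*m


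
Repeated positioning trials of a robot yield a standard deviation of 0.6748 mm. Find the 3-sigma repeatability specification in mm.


repeatability = 3*sigma = 3*0.6748 = 2.0244

2.0244 mm


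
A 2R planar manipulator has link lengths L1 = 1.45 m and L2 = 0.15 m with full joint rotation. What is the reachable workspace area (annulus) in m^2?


r_max = L1 + L2 = 1.6000, r_min = |L1 - L2| = 1.3000
A = pi*(r_max^2 - r_min^2) = pi*(2.5600 - 1.6900) = 2.7332

2.7332 m^2


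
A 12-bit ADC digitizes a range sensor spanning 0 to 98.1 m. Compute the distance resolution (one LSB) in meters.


res = range / 2^n = 98.1/2^12 = 98.1/4096 = 0.0240

0.0240 m


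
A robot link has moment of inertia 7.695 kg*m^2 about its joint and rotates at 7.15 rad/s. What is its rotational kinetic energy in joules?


KE = (1/2)*I*omega^2 = 0.5*7.695*7.15^2 = 196.6938

196.6938 J


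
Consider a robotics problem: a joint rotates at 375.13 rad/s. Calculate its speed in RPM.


RPM = 375.13 * 60/(2*pi) = 3582.2276

3582.2276 RPM


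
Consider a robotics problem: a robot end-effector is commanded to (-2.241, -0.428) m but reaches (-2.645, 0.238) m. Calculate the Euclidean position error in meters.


dx = -2.645 - (-2.241) = -0.4040, dy = 0.238 - (-0.428) = 0.6660
err = sqrt(0.163216 + 0.443556) = 0.7790

0.7790 m


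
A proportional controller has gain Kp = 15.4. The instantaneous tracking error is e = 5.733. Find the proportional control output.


u_P = Kp * e = 15.4 * 5.733 = 88.2882

88.2882


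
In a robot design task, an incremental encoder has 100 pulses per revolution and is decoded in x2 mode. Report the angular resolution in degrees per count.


resolution = 360 / (PPR * 2) = 360 / 200 = 1.8000

1.8000 degrees


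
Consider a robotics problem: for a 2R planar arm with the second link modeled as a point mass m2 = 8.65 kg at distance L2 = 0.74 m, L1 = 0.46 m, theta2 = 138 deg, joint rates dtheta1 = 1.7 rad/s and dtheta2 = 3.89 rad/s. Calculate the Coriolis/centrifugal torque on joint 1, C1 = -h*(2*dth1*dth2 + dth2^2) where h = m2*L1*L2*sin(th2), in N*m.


h = m2*L1*L2*sin(th2) = 8.65*0.46*0.74*sin(138 deg) = 1.970228
C1 = -h*(2*1.7*3.89 + 3.89^2) = -1.970228*28.3581 = -55.8719

-55.8719 N*m


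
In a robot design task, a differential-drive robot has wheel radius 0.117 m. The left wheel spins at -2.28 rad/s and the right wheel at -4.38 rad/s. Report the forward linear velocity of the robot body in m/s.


v = r*(wR + wL)/2 = 0.117*(-4.38 + -2.28)/2 = -0.3896

-0.3896 m/s


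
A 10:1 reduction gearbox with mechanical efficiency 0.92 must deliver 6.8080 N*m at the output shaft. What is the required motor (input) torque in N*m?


tau_in = tau_out / (N * eta) = 6.8080 / (10 * 0.92) = 0.7400

0.7400 N*m


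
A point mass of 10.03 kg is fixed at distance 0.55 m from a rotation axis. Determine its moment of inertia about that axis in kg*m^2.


I = m*r^2 = 10.03*0.55^2 = 3.0341

3.0341 kg*m^2


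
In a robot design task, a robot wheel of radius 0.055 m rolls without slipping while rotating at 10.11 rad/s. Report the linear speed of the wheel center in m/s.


v = omega * r = 10.11 * 0.055 = 0.5560

0.5560 m/s


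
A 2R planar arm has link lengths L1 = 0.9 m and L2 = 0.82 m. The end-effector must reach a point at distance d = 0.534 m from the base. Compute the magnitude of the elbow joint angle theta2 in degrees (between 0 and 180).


cos(th2) = (d^2 - L1^2 - L2^2)/(2*L1*L2) = (0.534^2 - 0.9^2 - 0.82^2)/(2*0.9*0.82) = -0.81114092
th2 = acos(-0.81114092) = 144.2076 deg

144.2076 degrees


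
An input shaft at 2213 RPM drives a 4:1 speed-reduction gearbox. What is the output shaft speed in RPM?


omega_out = omega_in / N = 2213 / 4 = 553.2500

553.2500 RPM


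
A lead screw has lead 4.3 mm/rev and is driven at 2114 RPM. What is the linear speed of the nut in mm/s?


v = lead * (RPM/60) = 4.3*2114/60 = 151.5033

151.5033 mm/s


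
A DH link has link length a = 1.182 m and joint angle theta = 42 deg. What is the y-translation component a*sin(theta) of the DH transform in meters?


a*sin(theta) = 1.182*sin(42 deg) = 0.7909

0.7909 m


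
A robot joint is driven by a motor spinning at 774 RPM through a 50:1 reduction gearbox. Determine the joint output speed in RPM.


omega_joint = omega_motor / N = 774 / 50 = 15.4800

15.4800 RPM


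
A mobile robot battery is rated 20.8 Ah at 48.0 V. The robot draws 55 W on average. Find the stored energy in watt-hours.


E = capacity * V = 20.8*48.0 = 998.4000

998.4000 Wh


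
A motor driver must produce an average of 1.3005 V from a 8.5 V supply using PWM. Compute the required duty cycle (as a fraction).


D = V_avg/V_supply = 1.3005/8.5 = 0.1530

0.1530


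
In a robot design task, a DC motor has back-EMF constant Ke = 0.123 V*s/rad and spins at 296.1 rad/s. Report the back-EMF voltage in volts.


V_emf = Ke * omega = 0.123*296.1 = 36.4203

36.4203 V


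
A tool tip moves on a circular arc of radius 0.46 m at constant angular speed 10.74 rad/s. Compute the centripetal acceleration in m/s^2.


a_c = omega^2 * r = 10.74^2 * 0.46 = 53.0599

53.0599 m/s^2


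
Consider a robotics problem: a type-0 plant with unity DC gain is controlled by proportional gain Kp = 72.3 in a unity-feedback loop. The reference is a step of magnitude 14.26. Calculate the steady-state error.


e_ss = R/(1 + Kp) = 14.26/(1 + 72.3) = 14.26/73.3000 = 0.1945

0.1945
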